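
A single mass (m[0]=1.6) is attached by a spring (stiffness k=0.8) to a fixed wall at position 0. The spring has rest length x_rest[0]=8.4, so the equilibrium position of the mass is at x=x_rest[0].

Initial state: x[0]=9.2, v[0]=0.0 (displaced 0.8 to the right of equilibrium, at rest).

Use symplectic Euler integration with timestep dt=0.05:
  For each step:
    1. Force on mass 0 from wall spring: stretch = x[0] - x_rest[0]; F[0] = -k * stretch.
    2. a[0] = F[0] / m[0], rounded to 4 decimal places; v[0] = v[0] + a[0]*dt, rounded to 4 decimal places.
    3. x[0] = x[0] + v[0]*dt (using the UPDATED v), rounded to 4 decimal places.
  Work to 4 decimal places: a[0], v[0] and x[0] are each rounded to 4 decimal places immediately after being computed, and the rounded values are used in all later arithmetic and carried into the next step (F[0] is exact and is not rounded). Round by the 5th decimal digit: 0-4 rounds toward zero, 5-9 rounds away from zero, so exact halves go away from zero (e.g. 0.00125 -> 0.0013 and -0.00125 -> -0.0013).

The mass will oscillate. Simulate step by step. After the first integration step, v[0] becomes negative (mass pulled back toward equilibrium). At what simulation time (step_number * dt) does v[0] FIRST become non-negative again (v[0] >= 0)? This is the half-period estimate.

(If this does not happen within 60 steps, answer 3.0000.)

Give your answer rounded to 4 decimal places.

Answer: 3.0000

Derivation:
Step 0: x=[9.2000] v=[0.0000]
Step 1: x=[9.1990] v=[-0.0200]
Step 2: x=[9.1970] v=[-0.0400]
Step 3: x=[9.1940] v=[-0.0599]
Step 4: x=[9.1900] v=[-0.0798]
Step 5: x=[9.1850] v=[-0.0996]
Step 6: x=[9.1790] v=[-0.1192]
Step 7: x=[9.1721] v=[-0.1387]
Step 8: x=[9.1642] v=[-0.1580]
Step 9: x=[9.1553] v=[-0.1771]
Step 10: x=[9.1455] v=[-0.1960]
Step 11: x=[9.1348] v=[-0.2146]
Step 12: x=[9.1232] v=[-0.2330]
Step 13: x=[9.1106] v=[-0.2511]
Step 14: x=[9.0972] v=[-0.2689]
Step 15: x=[9.0829] v=[-0.2863]
Step 16: x=[9.0677] v=[-0.3034]
Step 17: x=[9.0517] v=[-0.3201]
Step 18: x=[9.0349] v=[-0.3364]
Step 19: x=[9.0173] v=[-0.3523]
Step 20: x=[8.9989] v=[-0.3677]
Step 21: x=[8.9798] v=[-0.3827]
Step 22: x=[8.9599] v=[-0.3972]
Step 23: x=[8.9393] v=[-0.4112]
Step 24: x=[8.9181] v=[-0.4247]
Step 25: x=[8.8962] v=[-0.4377]
Step 26: x=[8.8737] v=[-0.4501]
Step 27: x=[8.8506] v=[-0.4619]
Step 28: x=[8.8269] v=[-0.4732]
Step 29: x=[8.8027] v=[-0.4839]
Step 30: x=[8.7780] v=[-0.4940]
Step 31: x=[8.7528] v=[-0.5035]
Step 32: x=[8.7272] v=[-0.5123]
Step 33: x=[8.7012] v=[-0.5205]
Step 34: x=[8.6748] v=[-0.5280]
Step 35: x=[8.6481] v=[-0.5349]
Step 36: x=[8.6210] v=[-0.5411]
Step 37: x=[8.5937] v=[-0.5466]
Step 38: x=[8.5661] v=[-0.5514]
Step 39: x=[8.5383] v=[-0.5556]
Step 40: x=[8.5103] v=[-0.5591]
Step 41: x=[8.4822] v=[-0.5619]
Step 42: x=[8.4540] v=[-0.5640]
Step 43: x=[8.4257] v=[-0.5654]
Step 44: x=[8.3974] v=[-0.5660]
Step 45: x=[8.3691] v=[-0.5659]
Step 46: x=[8.3408] v=[-0.5651]
Step 47: x=[8.3126] v=[-0.5636]
Step 48: x=[8.2845] v=[-0.5614]
Step 49: x=[8.2566] v=[-0.5585]
Step 50: x=[8.2289] v=[-0.5549]
Step 51: x=[8.2014] v=[-0.5506]
Step 52: x=[8.1741] v=[-0.5456]
Step 53: x=[8.1471] v=[-0.5400]
Step 54: x=[8.1204] v=[-0.5337]
Step 55: x=[8.0941] v=[-0.5267]
Step 56: x=[8.0681] v=[-0.5191]
Step 57: x=[8.0426] v=[-0.5108]
Step 58: x=[8.0175] v=[-0.5019]
Step 59: x=[7.9929] v=[-0.4923]
Step 60: x=[7.9688] v=[-0.4821]
v[0] did not become non-negative within 60 steps; using fallback time=3.0000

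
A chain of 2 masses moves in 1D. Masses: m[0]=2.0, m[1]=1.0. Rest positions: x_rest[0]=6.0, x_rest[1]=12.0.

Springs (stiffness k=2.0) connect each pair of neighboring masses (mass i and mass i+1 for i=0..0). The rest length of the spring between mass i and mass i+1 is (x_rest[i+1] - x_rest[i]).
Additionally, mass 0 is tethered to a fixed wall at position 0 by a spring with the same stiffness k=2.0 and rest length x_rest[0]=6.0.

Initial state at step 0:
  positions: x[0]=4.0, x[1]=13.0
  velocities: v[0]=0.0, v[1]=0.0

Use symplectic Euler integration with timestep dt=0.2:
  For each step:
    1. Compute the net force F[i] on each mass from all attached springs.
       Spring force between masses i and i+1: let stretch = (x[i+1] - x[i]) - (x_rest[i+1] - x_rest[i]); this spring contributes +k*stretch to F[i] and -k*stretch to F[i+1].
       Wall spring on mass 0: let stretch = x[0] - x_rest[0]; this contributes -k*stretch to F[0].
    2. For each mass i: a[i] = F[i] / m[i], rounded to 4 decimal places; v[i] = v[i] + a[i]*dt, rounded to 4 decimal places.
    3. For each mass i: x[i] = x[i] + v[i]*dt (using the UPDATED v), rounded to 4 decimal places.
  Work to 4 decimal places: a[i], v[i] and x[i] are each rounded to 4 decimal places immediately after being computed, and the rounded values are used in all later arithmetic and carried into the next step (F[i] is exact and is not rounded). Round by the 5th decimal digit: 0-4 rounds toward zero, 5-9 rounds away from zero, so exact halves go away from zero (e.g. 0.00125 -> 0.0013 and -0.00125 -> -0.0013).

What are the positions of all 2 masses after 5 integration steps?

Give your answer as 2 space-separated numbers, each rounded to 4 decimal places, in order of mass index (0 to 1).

Answer: 6.1967 10.5017

Derivation:
Step 0: x=[4.0000 13.0000] v=[0.0000 0.0000]
Step 1: x=[4.2000 12.7600] v=[1.0000 -1.2000]
Step 2: x=[4.5744 12.3152] v=[1.8720 -2.2240]
Step 3: x=[5.0755 11.7311] v=[2.5053 -2.9203]
Step 4: x=[5.6398 11.0946] v=[2.8213 -3.1825]
Step 5: x=[6.1967 10.5017] v=[2.7843 -2.9644]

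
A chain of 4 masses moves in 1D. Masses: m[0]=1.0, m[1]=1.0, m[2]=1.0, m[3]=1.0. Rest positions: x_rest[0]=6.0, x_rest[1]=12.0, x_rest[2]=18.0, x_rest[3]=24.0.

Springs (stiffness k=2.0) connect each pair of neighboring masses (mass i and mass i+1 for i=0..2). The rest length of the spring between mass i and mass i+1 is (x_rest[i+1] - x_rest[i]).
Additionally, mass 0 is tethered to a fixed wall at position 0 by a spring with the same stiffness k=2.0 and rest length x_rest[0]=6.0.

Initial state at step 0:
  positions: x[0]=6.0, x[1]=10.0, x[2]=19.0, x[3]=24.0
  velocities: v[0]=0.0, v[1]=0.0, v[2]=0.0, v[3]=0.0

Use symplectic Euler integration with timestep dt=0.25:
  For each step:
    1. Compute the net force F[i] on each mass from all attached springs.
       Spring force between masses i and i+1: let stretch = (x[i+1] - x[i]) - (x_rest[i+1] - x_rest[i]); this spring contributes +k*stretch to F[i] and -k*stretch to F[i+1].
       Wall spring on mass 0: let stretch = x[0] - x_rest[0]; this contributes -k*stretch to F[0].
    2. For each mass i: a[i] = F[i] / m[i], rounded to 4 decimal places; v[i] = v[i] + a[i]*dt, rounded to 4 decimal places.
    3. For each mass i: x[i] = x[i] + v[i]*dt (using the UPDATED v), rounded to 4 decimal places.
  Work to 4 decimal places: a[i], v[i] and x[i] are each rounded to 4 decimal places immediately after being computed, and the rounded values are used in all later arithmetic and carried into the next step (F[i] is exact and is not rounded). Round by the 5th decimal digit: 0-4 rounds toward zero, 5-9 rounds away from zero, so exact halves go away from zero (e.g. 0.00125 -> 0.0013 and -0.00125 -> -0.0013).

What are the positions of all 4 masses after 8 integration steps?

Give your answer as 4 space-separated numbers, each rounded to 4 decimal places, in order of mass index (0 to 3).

Answer: 7.3874 11.4726 18.9160 22.8426

Derivation:
Step 0: x=[6.0000 10.0000 19.0000 24.0000] v=[0.0000 0.0000 0.0000 0.0000]
Step 1: x=[5.7500 10.6250 18.5000 24.1250] v=[-1.0000 2.5000 -2.0000 0.5000]
Step 2: x=[5.3906 11.6250 17.7188 24.2969] v=[-1.4375 4.0000 -3.1250 0.6875]
Step 3: x=[5.1367 12.6074 16.9981 24.3965] v=[-1.0156 3.9297 -2.8829 0.3985]
Step 4: x=[5.1746 13.2048 16.6533 24.3213] v=[0.1514 2.3897 -1.3791 -0.3007]
Step 5: x=[5.5694 13.2295 16.8360 24.0376] v=[1.5792 0.0989 0.7307 -1.1347]
Step 6: x=[6.2256 12.7475 17.4681 23.6037] v=[2.6246 -1.9279 2.5283 -1.7355]
Step 7: x=[6.9188 12.0404 18.2771 23.1529] v=[2.7728 -2.8286 3.2358 -1.8033]
Step 8: x=[7.3874 11.4726 18.9160 22.8426] v=[1.8742 -2.2711 2.5554 -1.2412]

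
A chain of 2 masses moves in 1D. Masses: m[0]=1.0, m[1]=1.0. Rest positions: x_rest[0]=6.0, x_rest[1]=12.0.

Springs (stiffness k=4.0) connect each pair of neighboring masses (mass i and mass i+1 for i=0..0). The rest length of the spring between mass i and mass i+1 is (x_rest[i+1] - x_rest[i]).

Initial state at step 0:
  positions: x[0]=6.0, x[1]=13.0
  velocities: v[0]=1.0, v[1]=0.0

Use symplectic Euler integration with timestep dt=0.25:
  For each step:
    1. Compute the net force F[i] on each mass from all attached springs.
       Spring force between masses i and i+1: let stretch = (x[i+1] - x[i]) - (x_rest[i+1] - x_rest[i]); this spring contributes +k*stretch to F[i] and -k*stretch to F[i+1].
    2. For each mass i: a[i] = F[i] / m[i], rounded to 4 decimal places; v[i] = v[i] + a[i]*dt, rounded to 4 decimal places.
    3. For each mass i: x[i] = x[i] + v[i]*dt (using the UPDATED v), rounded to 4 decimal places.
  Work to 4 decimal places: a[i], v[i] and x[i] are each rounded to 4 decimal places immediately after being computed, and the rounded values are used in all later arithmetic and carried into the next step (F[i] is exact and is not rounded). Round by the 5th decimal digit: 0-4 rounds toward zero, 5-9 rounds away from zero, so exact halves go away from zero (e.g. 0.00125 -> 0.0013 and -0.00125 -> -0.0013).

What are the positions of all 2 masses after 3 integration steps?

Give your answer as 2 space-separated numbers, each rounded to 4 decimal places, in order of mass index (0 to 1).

Answer: 7.4688 12.2813

Derivation:
Step 0: x=[6.0000 13.0000] v=[1.0000 0.0000]
Step 1: x=[6.5000 12.7500] v=[2.0000 -1.0000]
Step 2: x=[7.0625 12.4375] v=[2.2500 -1.2500]
Step 3: x=[7.4688 12.2813] v=[1.6250 -0.6250]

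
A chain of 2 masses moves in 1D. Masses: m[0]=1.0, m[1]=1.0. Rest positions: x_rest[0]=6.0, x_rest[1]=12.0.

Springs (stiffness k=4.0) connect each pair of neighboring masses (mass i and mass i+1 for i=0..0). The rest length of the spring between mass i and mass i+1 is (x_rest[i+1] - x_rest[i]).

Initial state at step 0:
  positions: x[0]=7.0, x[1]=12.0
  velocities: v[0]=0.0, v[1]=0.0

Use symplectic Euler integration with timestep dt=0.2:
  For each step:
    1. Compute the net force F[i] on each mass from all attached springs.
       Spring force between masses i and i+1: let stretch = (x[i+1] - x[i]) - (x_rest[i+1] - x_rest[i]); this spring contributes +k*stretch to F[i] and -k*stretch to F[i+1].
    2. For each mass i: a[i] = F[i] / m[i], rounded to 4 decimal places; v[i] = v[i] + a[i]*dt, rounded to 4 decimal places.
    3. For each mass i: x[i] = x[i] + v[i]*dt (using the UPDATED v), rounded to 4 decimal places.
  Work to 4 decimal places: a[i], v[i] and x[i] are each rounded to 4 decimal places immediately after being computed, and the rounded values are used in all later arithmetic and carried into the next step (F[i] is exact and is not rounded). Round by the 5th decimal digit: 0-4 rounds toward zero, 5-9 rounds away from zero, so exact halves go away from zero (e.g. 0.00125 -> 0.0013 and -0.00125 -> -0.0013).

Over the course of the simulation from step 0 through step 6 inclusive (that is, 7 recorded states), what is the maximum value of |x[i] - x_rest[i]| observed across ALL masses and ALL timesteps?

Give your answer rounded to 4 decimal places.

Answer: 1.0213

Derivation:
Step 0: x=[7.0000 12.0000] v=[0.0000 0.0000]
Step 1: x=[6.8400 12.1600] v=[-0.8000 0.8000]
Step 2: x=[6.5712 12.4288] v=[-1.3440 1.3440]
Step 3: x=[6.2796 12.7204] v=[-1.4579 1.4579]
Step 4: x=[6.0585 12.9415] v=[-1.1053 1.1053]
Step 5: x=[5.9787 13.0213] v=[-0.3989 0.3989]
Step 6: x=[6.0657 12.9343] v=[0.4352 -0.4352]
Max displacement = 1.0213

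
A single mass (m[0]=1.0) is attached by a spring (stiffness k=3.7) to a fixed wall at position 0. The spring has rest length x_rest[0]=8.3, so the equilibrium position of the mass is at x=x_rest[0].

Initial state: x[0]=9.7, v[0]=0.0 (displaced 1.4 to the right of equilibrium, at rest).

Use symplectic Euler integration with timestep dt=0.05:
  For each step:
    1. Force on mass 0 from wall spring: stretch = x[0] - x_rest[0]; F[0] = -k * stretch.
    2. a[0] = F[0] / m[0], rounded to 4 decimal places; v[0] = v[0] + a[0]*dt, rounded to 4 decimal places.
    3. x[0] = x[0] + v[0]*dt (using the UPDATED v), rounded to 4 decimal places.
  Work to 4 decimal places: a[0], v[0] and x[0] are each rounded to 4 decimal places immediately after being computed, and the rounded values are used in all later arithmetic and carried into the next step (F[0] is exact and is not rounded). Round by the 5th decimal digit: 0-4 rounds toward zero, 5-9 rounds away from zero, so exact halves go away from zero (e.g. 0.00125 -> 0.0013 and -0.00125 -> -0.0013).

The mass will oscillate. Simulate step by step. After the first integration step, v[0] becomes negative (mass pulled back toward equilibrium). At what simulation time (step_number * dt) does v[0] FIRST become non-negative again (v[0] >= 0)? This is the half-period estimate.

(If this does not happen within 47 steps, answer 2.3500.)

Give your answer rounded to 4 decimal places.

Step 0: x=[9.7000] v=[0.0000]
Step 1: x=[9.6871] v=[-0.2590]
Step 2: x=[9.6613] v=[-0.5156]
Step 3: x=[9.6229] v=[-0.7674]
Step 4: x=[9.5723] v=[-1.0121]
Step 5: x=[9.5099] v=[-1.2475]
Step 6: x=[9.4363] v=[-1.4713]
Step 7: x=[9.3522] v=[-1.6815]
Step 8: x=[9.2584] v=[-1.8762]
Step 9: x=[9.1557] v=[-2.0535]
Step 10: x=[9.0451] v=[-2.2118]
Step 11: x=[8.9276] v=[-2.3496]
Step 12: x=[8.8043] v=[-2.4657]
Step 13: x=[8.6764] v=[-2.5590]
Step 14: x=[8.5450] v=[-2.6286]
Step 15: x=[8.4113] v=[-2.6739]
Step 16: x=[8.2766] v=[-2.6945]
Step 17: x=[8.1421] v=[-2.6902]
Step 18: x=[8.0091] v=[-2.6610]
Step 19: x=[7.8787] v=[-2.6072]
Step 20: x=[7.7522] v=[-2.5293]
Step 21: x=[7.6308] v=[-2.4280]
Step 22: x=[7.5156] v=[-2.3042]
Step 23: x=[7.4076] v=[-2.1591]
Step 24: x=[7.3079] v=[-1.9940]
Step 25: x=[7.2174] v=[-1.8105]
Step 26: x=[7.1369] v=[-1.6102]
Step 27: x=[7.0672] v=[-1.3950]
Step 28: x=[7.0089] v=[-1.1669]
Step 29: x=[6.9625] v=[-0.9280]
Step 30: x=[6.9285] v=[-0.6806]
Step 31: x=[6.9072] v=[-0.4269]
Step 32: x=[6.8987] v=[-0.1692]
Step 33: x=[6.9032] v=[0.0900]
First v>=0 after going negative at step 33, time=1.6500

Answer: 1.6500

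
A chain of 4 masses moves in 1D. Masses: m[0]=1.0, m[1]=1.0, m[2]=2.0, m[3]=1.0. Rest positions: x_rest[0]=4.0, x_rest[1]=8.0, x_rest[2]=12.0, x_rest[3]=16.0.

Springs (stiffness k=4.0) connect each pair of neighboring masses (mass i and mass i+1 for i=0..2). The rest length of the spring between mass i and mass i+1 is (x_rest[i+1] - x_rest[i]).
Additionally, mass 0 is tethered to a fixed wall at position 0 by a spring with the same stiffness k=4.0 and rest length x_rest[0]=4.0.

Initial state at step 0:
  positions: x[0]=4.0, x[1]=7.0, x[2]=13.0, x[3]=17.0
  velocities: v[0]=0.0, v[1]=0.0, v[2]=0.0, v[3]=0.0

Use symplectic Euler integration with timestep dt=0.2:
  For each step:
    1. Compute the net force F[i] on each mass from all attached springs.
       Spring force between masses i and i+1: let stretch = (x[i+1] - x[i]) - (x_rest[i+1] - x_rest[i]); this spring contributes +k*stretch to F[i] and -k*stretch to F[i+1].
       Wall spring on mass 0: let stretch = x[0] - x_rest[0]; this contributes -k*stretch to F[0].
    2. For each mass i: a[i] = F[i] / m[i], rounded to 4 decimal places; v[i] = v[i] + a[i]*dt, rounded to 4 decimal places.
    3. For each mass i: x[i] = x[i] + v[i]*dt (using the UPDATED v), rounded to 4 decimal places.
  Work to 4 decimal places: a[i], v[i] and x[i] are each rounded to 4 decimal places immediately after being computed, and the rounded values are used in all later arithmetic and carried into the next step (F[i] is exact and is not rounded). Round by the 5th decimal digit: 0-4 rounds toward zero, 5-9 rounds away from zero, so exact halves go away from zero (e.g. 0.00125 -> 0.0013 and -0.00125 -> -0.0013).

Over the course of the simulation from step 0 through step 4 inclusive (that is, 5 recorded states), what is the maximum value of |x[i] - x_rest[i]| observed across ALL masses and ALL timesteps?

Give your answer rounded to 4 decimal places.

Step 0: x=[4.0000 7.0000 13.0000 17.0000] v=[0.0000 0.0000 0.0000 0.0000]
Step 1: x=[3.8400 7.4800 12.8400 17.0000] v=[-0.8000 2.4000 -0.8000 0.0000]
Step 2: x=[3.6480 8.2352 12.5840 16.9744] v=[-0.9600 3.7760 -1.2800 -0.1280]
Step 3: x=[3.6063 8.9523 12.3313 16.8863] v=[-0.2086 3.5853 -1.2634 -0.4403]
Step 4: x=[3.8429 9.3546 12.1727 16.7094] v=[1.1832 2.0117 -0.7930 -0.8843]
Max displacement = 1.3546

Answer: 1.3546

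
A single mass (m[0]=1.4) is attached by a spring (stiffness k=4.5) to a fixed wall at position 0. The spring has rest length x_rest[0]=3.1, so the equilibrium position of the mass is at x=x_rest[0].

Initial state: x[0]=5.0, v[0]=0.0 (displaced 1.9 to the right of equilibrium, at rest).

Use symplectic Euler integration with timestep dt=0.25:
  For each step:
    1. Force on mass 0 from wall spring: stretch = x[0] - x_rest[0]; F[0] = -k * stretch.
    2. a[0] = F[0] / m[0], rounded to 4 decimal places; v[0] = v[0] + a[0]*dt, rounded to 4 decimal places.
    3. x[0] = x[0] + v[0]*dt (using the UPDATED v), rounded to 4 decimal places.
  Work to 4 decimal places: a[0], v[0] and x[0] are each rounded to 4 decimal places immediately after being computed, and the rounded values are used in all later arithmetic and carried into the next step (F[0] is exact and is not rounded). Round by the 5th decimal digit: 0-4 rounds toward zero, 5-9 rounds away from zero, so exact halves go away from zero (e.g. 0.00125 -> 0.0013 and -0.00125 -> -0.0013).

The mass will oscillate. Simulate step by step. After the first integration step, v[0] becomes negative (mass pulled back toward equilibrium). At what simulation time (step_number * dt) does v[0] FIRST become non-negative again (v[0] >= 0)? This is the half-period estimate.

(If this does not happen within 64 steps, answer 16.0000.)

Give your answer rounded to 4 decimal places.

Step 0: x=[5.0000] v=[0.0000]
Step 1: x=[4.6183] v=[-1.5268]
Step 2: x=[3.9316] v=[-2.7469]
Step 3: x=[3.0778] v=[-3.4152]
Step 4: x=[2.2285] v=[-3.3974]
Step 5: x=[1.5542] v=[-2.6971]
Step 6: x=[1.1905] v=[-1.4550]
Step 7: x=[1.2104] v=[0.0794]
First v>=0 after going negative at step 7, time=1.7500

Answer: 1.7500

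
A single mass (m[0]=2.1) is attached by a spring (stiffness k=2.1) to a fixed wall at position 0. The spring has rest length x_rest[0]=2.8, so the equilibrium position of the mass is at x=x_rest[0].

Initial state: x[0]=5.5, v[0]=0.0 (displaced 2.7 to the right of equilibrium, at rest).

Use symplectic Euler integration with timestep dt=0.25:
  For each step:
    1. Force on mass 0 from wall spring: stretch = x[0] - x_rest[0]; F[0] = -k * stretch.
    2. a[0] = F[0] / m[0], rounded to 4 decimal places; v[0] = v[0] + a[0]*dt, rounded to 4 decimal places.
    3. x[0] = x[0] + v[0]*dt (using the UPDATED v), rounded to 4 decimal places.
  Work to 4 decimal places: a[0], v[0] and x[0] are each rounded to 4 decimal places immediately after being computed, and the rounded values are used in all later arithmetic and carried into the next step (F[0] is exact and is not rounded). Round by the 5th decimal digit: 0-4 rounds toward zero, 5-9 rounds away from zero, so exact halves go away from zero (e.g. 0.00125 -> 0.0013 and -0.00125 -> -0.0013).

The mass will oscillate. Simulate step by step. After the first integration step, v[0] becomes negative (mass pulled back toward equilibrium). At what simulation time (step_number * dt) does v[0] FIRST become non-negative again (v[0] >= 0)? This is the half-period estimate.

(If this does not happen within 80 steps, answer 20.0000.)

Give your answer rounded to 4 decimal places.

Step 0: x=[5.5000] v=[0.0000]
Step 1: x=[5.3313] v=[-0.6750]
Step 2: x=[5.0044] v=[-1.3078]
Step 3: x=[4.5397] v=[-1.8589]
Step 4: x=[3.9663] v=[-2.2938]
Step 5: x=[3.3200] v=[-2.5854]
Step 6: x=[2.6412] v=[-2.7154]
Step 7: x=[1.9723] v=[-2.6757]
Step 8: x=[1.3551] v=[-2.4688]
Step 9: x=[0.8282] v=[-2.1076]
Step 10: x=[0.4245] v=[-1.6147]
Step 11: x=[0.1693] v=[-1.0208]
Step 12: x=[0.0785] v=[-0.3631]
Step 13: x=[0.1578] v=[0.3173]
First v>=0 after going negative at step 13, time=3.2500

Answer: 3.2500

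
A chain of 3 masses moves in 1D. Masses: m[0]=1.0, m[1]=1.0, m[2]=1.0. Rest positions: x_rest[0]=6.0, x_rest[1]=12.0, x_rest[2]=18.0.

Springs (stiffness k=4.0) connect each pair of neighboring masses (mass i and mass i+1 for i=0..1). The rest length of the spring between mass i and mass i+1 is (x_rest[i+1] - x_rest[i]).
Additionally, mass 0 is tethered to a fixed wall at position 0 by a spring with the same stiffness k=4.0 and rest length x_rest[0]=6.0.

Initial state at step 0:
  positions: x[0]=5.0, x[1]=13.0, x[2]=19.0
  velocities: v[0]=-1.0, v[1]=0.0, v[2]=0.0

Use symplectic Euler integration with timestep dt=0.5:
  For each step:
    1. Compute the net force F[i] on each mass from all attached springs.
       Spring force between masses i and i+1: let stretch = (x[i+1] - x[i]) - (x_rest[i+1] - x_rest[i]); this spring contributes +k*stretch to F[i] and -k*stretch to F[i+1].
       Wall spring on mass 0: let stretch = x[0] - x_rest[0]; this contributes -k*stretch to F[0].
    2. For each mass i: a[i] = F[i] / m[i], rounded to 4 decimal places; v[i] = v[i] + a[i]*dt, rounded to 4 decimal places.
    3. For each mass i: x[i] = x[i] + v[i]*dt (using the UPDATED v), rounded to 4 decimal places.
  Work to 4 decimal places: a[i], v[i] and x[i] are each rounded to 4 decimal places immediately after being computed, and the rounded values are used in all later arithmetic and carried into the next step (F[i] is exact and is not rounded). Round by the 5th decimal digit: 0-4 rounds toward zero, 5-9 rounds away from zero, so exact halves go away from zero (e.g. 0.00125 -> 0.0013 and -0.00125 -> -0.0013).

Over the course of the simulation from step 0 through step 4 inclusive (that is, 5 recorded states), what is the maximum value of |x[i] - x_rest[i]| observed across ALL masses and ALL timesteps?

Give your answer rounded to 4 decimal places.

Step 0: x=[5.0000 13.0000 19.0000] v=[-1.0000 0.0000 0.0000]
Step 1: x=[7.5000 11.0000 19.0000] v=[5.0000 -4.0000 0.0000]
Step 2: x=[6.0000 13.5000 17.0000] v=[-3.0000 5.0000 -4.0000]
Step 3: x=[6.0000 12.0000 17.5000] v=[0.0000 -3.0000 1.0000]
Step 4: x=[6.0000 10.0000 18.5000] v=[0.0000 -4.0000 2.0000]
Max displacement = 2.0000

Answer: 2.0000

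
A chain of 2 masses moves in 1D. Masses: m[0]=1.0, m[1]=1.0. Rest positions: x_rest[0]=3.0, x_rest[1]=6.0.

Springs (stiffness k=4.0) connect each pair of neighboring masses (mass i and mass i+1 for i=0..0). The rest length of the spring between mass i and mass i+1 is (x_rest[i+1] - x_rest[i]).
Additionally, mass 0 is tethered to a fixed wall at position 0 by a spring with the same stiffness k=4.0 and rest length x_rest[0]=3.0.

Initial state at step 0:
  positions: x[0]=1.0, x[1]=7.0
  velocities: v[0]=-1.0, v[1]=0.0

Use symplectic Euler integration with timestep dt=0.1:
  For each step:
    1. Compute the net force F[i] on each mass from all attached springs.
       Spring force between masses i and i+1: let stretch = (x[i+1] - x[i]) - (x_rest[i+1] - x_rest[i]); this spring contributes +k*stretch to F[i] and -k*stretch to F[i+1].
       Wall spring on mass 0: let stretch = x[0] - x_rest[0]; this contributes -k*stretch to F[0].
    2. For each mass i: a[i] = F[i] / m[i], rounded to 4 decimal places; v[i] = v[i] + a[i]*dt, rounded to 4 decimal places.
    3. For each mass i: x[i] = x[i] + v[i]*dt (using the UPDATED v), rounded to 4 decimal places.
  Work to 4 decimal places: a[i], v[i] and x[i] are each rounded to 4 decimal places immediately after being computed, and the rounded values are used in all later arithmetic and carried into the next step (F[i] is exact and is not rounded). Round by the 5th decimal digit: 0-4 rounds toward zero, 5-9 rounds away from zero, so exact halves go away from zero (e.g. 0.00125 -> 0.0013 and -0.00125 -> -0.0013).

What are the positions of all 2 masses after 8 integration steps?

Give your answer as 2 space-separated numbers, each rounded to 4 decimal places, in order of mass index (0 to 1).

Step 0: x=[1.0000 7.0000] v=[-1.0000 0.0000]
Step 1: x=[1.1000 6.8800] v=[1.0000 -1.2000]
Step 2: x=[1.3872 6.6488] v=[2.8720 -2.3120]
Step 3: x=[1.8294 6.3271] v=[4.4218 -3.2166]
Step 4: x=[2.3783 5.9455] v=[5.4891 -3.8157]
Step 5: x=[2.9748 5.5412] v=[5.9647 -4.0426]
Step 6: x=[3.5549 5.1543] v=[5.8013 -3.8692]
Step 7: x=[4.0568 4.8234] v=[5.0191 -3.3090]
Step 8: x=[4.4271 4.5818] v=[3.7030 -2.4156]

Answer: 4.4271 4.5818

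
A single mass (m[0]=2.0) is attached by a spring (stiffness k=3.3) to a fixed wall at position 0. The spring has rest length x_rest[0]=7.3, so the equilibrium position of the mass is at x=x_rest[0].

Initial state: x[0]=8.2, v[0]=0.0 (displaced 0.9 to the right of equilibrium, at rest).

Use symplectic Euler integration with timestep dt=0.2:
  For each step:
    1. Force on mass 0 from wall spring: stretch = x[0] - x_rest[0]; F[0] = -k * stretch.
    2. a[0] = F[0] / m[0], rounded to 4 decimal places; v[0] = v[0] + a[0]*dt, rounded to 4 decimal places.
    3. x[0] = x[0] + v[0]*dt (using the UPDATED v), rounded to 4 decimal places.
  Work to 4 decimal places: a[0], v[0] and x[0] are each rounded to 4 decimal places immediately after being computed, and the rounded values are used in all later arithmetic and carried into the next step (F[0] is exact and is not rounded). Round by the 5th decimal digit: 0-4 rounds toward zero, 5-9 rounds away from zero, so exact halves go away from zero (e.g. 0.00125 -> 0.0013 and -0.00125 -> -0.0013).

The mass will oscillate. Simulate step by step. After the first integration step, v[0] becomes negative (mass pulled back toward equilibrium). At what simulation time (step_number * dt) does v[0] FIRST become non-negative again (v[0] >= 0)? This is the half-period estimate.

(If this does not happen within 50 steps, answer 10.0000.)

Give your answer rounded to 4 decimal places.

Answer: 2.6000

Derivation:
Step 0: x=[8.2000] v=[0.0000]
Step 1: x=[8.1406] v=[-0.2970]
Step 2: x=[8.0257] v=[-0.5744]
Step 3: x=[7.8629] v=[-0.8139]
Step 4: x=[7.6630] v=[-0.9997]
Step 5: x=[7.4391] v=[-1.1195]
Step 6: x=[7.2060] v=[-1.1654]
Step 7: x=[6.9791] v=[-1.1344]
Step 8: x=[6.7734] v=[-1.0285]
Step 9: x=[6.6025] v=[-0.8547]
Step 10: x=[6.4776] v=[-0.6245]
Step 11: x=[6.4070] v=[-0.3531]
Step 12: x=[6.3953] v=[-0.0584]
Step 13: x=[6.4433] v=[0.2402]
First v>=0 after going negative at step 13, time=2.6000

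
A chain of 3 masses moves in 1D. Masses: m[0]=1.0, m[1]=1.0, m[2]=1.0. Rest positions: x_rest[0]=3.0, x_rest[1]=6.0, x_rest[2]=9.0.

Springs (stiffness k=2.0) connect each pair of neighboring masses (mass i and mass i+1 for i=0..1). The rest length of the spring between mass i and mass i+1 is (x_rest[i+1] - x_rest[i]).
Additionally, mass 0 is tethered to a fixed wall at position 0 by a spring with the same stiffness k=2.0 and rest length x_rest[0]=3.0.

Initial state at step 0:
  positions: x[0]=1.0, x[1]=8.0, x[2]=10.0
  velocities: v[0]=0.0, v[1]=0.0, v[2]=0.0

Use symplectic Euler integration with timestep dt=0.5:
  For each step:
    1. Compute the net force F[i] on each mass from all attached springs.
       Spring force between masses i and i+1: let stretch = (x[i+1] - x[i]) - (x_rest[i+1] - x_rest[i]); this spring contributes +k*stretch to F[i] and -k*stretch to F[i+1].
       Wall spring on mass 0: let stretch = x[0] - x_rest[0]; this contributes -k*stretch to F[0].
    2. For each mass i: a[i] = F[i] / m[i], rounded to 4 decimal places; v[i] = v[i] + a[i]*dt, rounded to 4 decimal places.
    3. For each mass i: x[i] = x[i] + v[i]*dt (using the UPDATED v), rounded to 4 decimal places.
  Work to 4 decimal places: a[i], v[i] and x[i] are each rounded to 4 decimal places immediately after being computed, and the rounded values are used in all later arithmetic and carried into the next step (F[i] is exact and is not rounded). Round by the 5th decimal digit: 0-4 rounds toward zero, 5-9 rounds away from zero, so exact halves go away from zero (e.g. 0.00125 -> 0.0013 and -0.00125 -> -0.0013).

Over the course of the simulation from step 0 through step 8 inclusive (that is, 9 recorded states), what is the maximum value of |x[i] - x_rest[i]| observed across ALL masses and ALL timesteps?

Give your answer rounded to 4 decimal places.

Step 0: x=[1.0000 8.0000 10.0000] v=[0.0000 0.0000 0.0000]
Step 1: x=[4.0000 5.5000 10.5000] v=[6.0000 -5.0000 1.0000]
Step 2: x=[5.7500 4.7500 10.0000] v=[3.5000 -1.5000 -1.0000]
Step 3: x=[4.1250 7.1250 8.3750] v=[-3.2500 4.7500 -3.2500]
Step 4: x=[1.9375 8.6250 7.6250] v=[-4.3750 3.0000 -1.5000]
Step 5: x=[2.1250 6.2813 8.8750] v=[0.3750 -4.6875 2.5000]
Step 6: x=[3.3282 3.1563 10.3282] v=[2.4063 -6.2501 2.9063]
Step 7: x=[2.7813 3.7032 9.6954] v=[-1.0938 1.0937 -1.2656]
Step 8: x=[1.3047 6.7852 7.5665] v=[-2.9532 6.1640 -4.2578]
Max displacement = 2.8437

Answer: 2.8437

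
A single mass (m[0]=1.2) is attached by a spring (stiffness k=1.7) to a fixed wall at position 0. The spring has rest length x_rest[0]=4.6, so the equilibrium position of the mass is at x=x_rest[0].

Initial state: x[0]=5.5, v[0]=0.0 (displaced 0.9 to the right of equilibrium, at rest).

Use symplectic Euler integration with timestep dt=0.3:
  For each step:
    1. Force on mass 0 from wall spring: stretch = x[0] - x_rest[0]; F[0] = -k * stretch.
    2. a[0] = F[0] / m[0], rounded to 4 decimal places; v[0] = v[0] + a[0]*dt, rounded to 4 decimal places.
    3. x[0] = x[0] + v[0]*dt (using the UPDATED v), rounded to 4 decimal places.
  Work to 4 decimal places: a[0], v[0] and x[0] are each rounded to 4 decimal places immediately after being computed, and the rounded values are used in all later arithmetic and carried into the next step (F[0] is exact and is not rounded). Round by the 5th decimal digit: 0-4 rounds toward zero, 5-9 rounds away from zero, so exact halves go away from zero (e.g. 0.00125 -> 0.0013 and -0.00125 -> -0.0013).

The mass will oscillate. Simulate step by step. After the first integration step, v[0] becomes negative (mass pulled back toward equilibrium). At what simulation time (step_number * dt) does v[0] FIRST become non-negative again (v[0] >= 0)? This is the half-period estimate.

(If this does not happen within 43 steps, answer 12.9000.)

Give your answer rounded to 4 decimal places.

Answer: 2.7000

Derivation:
Step 0: x=[5.5000] v=[0.0000]
Step 1: x=[5.3853] v=[-0.3825]
Step 2: x=[5.1704] v=[-0.7163]
Step 3: x=[4.8828] v=[-0.9587]
Step 4: x=[4.5591] v=[-1.0789]
Step 5: x=[4.2407] v=[-1.0615]
Step 6: x=[3.9681] v=[-0.9088]
Step 7: x=[3.7760] v=[-0.6402]
Step 8: x=[3.6890] v=[-0.2900]
Step 9: x=[3.7182] v=[0.0972]
First v>=0 after going negative at step 9, time=2.7000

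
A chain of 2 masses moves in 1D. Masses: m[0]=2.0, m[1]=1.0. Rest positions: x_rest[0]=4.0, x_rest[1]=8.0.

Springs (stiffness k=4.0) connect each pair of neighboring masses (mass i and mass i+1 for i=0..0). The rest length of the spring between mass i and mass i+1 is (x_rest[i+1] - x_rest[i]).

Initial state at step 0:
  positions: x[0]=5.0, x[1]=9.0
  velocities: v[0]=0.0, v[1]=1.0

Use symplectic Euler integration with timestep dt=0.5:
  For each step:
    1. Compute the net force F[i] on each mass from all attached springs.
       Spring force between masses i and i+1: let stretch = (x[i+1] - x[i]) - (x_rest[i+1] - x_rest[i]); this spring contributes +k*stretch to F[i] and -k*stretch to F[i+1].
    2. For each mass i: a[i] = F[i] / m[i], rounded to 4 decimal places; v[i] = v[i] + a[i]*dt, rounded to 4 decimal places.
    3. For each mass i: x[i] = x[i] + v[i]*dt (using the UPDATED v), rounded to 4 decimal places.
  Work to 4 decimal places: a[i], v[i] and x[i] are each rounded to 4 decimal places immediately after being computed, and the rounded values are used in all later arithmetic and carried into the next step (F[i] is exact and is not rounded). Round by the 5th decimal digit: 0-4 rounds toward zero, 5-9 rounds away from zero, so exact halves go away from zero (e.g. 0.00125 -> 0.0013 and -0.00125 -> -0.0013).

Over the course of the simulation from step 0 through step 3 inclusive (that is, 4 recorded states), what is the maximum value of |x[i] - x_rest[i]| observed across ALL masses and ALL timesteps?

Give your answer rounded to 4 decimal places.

Answer: 1.6250

Derivation:
Step 0: x=[5.0000 9.0000] v=[0.0000 1.0000]
Step 1: x=[5.0000 9.5000] v=[0.0000 1.0000]
Step 2: x=[5.2500 9.5000] v=[0.5000 0.0000]
Step 3: x=[5.6250 9.2500] v=[0.7500 -0.5000]
Max displacement = 1.6250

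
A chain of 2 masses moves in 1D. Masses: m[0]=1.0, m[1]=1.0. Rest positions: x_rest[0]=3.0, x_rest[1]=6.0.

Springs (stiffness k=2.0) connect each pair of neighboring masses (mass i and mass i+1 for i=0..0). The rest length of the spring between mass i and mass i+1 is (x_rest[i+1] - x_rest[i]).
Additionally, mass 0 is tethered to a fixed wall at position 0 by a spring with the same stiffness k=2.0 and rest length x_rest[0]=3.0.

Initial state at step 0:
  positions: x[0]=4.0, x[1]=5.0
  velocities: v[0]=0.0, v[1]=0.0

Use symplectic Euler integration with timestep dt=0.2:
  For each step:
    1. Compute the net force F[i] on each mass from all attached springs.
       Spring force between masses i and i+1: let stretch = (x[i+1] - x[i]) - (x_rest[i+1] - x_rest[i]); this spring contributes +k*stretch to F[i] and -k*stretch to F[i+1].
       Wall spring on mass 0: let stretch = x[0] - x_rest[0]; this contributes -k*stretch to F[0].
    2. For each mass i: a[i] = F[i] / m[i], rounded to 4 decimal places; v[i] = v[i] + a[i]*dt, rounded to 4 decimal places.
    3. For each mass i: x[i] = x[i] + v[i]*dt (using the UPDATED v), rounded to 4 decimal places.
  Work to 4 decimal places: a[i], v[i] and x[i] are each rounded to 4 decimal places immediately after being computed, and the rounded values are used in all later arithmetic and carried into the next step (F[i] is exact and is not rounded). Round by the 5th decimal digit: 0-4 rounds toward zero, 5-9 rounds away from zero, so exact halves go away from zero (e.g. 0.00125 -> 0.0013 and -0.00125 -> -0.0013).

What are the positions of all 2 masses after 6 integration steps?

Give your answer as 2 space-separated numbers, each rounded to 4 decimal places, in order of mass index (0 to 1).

Answer: 1.7371 6.6195

Derivation:
Step 0: x=[4.0000 5.0000] v=[0.0000 0.0000]
Step 1: x=[3.7600 5.1600] v=[-1.2000 0.8000]
Step 2: x=[3.3312 5.4480] v=[-2.1440 1.4400]
Step 3: x=[2.8052 5.8067] v=[-2.6298 1.7933]
Step 4: x=[2.2949 6.1652] v=[-2.5513 1.7927]
Step 5: x=[1.9107 6.4541] v=[-1.9211 1.4446]
Step 6: x=[1.7371 6.6195] v=[-0.8680 0.8272]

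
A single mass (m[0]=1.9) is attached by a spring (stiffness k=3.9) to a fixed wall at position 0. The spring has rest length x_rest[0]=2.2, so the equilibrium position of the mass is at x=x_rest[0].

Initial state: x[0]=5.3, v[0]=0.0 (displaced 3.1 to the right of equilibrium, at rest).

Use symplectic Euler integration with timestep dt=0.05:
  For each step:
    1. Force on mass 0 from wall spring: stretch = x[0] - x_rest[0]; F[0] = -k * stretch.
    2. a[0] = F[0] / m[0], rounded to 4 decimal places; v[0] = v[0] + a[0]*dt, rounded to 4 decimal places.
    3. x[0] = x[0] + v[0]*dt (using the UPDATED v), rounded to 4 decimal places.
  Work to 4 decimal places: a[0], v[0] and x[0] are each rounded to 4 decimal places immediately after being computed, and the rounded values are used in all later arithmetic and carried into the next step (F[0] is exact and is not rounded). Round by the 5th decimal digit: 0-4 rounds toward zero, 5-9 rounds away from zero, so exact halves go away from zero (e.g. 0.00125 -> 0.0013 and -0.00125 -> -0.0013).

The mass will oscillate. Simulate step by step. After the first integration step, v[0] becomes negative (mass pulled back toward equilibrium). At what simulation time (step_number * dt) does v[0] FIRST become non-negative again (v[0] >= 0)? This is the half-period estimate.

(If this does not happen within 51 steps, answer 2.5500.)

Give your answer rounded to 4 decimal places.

Step 0: x=[5.3000] v=[0.0000]
Step 1: x=[5.2841] v=[-0.3182]
Step 2: x=[5.2524] v=[-0.6347]
Step 3: x=[5.2050] v=[-0.9480]
Step 4: x=[5.1422] v=[-1.2564]
Step 5: x=[5.0643] v=[-1.5584]
Step 6: x=[4.9717] v=[-1.8524]
Step 7: x=[4.8649] v=[-2.1369]
Step 8: x=[4.7444] v=[-2.4104]
Step 9: x=[4.6108] v=[-2.6715]
Step 10: x=[4.4649] v=[-2.9189]
Step 11: x=[4.3073] v=[-3.1514]
Step 12: x=[4.1389] v=[-3.3677]
Step 13: x=[3.9606] v=[-3.5667]
Step 14: x=[3.7732] v=[-3.7474]
Step 15: x=[3.5778] v=[-3.9089]
Step 16: x=[3.3753] v=[-4.0503]
Step 17: x=[3.1668] v=[-4.1709]
Step 18: x=[2.9533] v=[-4.2701]
Step 19: x=[2.7359] v=[-4.3474]
Step 20: x=[2.5158] v=[-4.4024]
Step 21: x=[2.2941] v=[-4.4348]
Step 22: x=[2.0719] v=[-4.4445]
Step 23: x=[1.8503] v=[-4.4314]
Step 24: x=[1.6305] v=[-4.3955]
Step 25: x=[1.4136] v=[-4.3371]
Step 26: x=[1.2008] v=[-4.2564]
Step 27: x=[0.9931] v=[-4.1539]
Step 28: x=[0.7916] v=[-4.0300]
Step 29: x=[0.5973] v=[-3.8855]
Step 30: x=[0.4113] v=[-3.7210]
Step 31: x=[0.2344] v=[-3.5374]
Step 32: x=[0.0676] v=[-3.3357]
Step 33: x=[-0.0882] v=[-3.1169]
Step 34: x=[-0.2323] v=[-2.8821]
Step 35: x=[-0.3639] v=[-2.6325]
Step 36: x=[-0.4824] v=[-2.3694]
Step 37: x=[-0.5871] v=[-2.0941]
Step 38: x=[-0.6775] v=[-1.8081]
Step 39: x=[-0.7531] v=[-1.5128]
Step 40: x=[-0.8136] v=[-1.2097]
Step 41: x=[-0.8586] v=[-0.9004]
Step 42: x=[-0.8879] v=[-0.5865]
Step 43: x=[-0.9014] v=[-0.2696]
Step 44: x=[-0.8990] v=[0.0487]
First v>=0 after going negative at step 44, time=2.2000

Answer: 2.2000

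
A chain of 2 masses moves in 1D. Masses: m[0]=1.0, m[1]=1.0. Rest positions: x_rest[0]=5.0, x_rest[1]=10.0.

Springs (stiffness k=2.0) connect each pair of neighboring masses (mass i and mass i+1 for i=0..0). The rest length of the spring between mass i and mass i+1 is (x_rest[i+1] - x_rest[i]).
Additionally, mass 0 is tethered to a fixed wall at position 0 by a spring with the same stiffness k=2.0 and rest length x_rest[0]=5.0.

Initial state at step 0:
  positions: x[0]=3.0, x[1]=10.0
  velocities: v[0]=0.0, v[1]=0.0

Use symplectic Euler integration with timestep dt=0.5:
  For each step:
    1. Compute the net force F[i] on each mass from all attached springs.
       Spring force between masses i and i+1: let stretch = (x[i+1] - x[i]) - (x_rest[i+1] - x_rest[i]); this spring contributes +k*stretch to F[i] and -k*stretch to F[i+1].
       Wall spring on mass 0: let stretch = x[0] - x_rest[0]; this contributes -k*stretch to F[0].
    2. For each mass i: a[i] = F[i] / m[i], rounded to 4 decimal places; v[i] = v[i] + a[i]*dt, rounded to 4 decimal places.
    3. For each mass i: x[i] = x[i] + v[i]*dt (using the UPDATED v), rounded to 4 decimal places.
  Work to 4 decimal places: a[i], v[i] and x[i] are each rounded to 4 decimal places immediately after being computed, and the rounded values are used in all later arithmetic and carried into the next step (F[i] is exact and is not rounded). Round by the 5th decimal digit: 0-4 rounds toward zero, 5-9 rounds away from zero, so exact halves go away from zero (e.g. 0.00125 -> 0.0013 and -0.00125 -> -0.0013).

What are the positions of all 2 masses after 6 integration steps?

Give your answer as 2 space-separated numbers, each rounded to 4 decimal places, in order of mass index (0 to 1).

Answer: 5.6563 10.8125

Derivation:
Step 0: x=[3.0000 10.0000] v=[0.0000 0.0000]
Step 1: x=[5.0000 9.0000] v=[4.0000 -2.0000]
Step 2: x=[6.5000 8.5000] v=[3.0000 -1.0000]
Step 3: x=[5.7500 9.5000] v=[-1.5000 2.0000]
Step 4: x=[4.0000 11.1250] v=[-3.5000 3.2500]
Step 5: x=[3.8125 11.6875] v=[-0.3750 1.1250]
Step 6: x=[5.6563 10.8125] v=[3.6875 -1.7500]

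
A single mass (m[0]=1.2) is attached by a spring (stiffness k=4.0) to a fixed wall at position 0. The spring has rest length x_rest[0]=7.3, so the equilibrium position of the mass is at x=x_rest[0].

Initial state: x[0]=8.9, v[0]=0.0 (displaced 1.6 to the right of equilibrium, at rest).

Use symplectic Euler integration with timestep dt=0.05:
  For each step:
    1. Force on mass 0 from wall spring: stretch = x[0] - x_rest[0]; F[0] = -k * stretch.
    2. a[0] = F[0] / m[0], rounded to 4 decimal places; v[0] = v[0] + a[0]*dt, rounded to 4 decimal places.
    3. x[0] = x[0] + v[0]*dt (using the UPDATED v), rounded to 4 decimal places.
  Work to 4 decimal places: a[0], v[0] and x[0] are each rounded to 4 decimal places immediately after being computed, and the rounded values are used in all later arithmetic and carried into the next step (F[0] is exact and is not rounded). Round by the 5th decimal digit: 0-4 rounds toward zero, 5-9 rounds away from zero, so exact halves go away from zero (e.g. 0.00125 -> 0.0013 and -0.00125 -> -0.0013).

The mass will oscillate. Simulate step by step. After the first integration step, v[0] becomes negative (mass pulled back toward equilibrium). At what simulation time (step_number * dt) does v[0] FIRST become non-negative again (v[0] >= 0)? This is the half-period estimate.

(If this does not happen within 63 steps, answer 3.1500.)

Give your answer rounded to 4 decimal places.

Step 0: x=[8.9000] v=[0.0000]
Step 1: x=[8.8867] v=[-0.2667]
Step 2: x=[8.8601] v=[-0.5312]
Step 3: x=[8.8205] v=[-0.7912]
Step 4: x=[8.7683] v=[-1.0446]
Step 5: x=[8.7038] v=[-1.2893]
Step 6: x=[8.6276] v=[-1.5233]
Step 7: x=[8.5404] v=[-1.7446]
Step 8: x=[8.4428] v=[-1.9513]
Step 9: x=[8.3357] v=[-2.1418]
Step 10: x=[8.2200] v=[-2.3144]
Step 11: x=[8.0966] v=[-2.4677]
Step 12: x=[7.9666] v=[-2.6005]
Step 13: x=[7.8310] v=[-2.7116]
Step 14: x=[7.6910] v=[-2.8001]
Step 15: x=[7.5477] v=[-2.8653]
Step 16: x=[7.4024] v=[-2.9066]
Step 17: x=[7.2562] v=[-2.9237]
Step 18: x=[7.1104] v=[-2.9164]
Step 19: x=[6.9662] v=[-2.8848]
Step 20: x=[6.8247] v=[-2.8292]
Step 21: x=[6.6872] v=[-2.7500]
Step 22: x=[6.5548] v=[-2.6479]
Step 23: x=[6.4286] v=[-2.5237]
Step 24: x=[6.3097] v=[-2.3785]
Step 25: x=[6.1990] v=[-2.2135]
Step 26: x=[6.0975] v=[-2.0300]
Step 27: x=[6.0060] v=[-1.8296]
Step 28: x=[5.9253] v=[-1.6139]
Step 29: x=[5.8561] v=[-1.3848]
Step 30: x=[5.7989] v=[-1.1442]
Step 31: x=[5.7542] v=[-0.8940]
Step 32: x=[5.7224] v=[-0.6364]
Step 33: x=[5.7037] v=[-0.3735]
Step 34: x=[5.6983] v=[-0.1075]
Step 35: x=[5.7063] v=[0.1595]
First v>=0 after going negative at step 35, time=1.7500

Answer: 1.7500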